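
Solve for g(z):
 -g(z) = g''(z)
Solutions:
 g(z) = C1*sin(z) + C2*cos(z)


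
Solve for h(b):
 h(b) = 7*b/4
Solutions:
 h(b) = 7*b/4


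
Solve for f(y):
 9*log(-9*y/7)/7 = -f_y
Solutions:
 f(y) = C1 - 9*y*log(-y)/7 + 9*y*(-2*log(3) + 1 + log(7))/7


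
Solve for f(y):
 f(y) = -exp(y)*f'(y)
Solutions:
 f(y) = C1*exp(exp(-y))


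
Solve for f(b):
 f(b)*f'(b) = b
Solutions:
 f(b) = -sqrt(C1 + b^2)
 f(b) = sqrt(C1 + b^2)


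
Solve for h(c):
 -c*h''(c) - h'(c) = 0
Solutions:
 h(c) = C1 + C2*log(c)


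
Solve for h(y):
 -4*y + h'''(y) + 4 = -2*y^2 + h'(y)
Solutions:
 h(y) = C1 + C2*exp(-y) + C3*exp(y) + 2*y^3/3 - 2*y^2 + 8*y


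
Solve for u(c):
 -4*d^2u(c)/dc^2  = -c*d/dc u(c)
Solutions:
 u(c) = C1 + C2*erfi(sqrt(2)*c/4)


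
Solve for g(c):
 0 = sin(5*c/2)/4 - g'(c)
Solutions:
 g(c) = C1 - cos(5*c/2)/10


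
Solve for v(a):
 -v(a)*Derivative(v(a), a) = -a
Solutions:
 v(a) = -sqrt(C1 + a^2)
 v(a) = sqrt(C1 + a^2)


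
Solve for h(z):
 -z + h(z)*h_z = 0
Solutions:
 h(z) = -sqrt(C1 + z^2)
 h(z) = sqrt(C1 + z^2)


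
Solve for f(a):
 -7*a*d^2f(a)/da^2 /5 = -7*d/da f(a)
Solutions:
 f(a) = C1 + C2*a^6


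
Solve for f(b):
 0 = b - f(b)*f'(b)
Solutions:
 f(b) = -sqrt(C1 + b^2)
 f(b) = sqrt(C1 + b^2)


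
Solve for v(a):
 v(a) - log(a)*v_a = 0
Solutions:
 v(a) = C1*exp(li(a))


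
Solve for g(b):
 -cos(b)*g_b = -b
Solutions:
 g(b) = C1 + Integral(b/cos(b), b)


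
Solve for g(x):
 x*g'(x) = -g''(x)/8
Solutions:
 g(x) = C1 + C2*erf(2*x)


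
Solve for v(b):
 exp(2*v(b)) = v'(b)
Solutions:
 v(b) = log(-sqrt(-1/(C1 + b))) - log(2)/2
 v(b) = log(-1/(C1 + b))/2 - log(2)/2


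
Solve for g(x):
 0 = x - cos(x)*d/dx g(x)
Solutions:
 g(x) = C1 + Integral(x/cos(x), x)


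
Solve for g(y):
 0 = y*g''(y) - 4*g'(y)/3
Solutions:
 g(y) = C1 + C2*y^(7/3)


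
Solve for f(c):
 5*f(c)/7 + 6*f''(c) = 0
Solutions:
 f(c) = C1*sin(sqrt(210)*c/42) + C2*cos(sqrt(210)*c/42)


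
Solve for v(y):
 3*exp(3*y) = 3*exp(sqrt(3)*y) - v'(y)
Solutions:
 v(y) = C1 - exp(3*y) + sqrt(3)*exp(sqrt(3)*y)


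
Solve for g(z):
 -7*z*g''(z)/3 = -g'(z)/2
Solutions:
 g(z) = C1 + C2*z^(17/14)


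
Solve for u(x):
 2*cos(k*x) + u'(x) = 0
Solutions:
 u(x) = C1 - 2*sin(k*x)/k


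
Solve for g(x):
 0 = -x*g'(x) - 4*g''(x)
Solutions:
 g(x) = C1 + C2*erf(sqrt(2)*x/4)


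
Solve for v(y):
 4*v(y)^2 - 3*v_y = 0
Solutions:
 v(y) = -3/(C1 + 4*y)


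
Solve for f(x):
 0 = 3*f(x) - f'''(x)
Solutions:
 f(x) = C3*exp(3^(1/3)*x) + (C1*sin(3^(5/6)*x/2) + C2*cos(3^(5/6)*x/2))*exp(-3^(1/3)*x/2)


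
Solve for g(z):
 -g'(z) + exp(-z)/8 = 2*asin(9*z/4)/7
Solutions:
 g(z) = C1 - 2*z*asin(9*z/4)/7 - 2*sqrt(16 - 81*z^2)/63 - exp(-z)/8


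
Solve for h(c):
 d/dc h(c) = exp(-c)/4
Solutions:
 h(c) = C1 - exp(-c)/4


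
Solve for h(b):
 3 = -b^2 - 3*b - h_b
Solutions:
 h(b) = C1 - b^3/3 - 3*b^2/2 - 3*b


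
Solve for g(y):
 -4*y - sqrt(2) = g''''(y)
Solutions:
 g(y) = C1 + C2*y + C3*y^2 + C4*y^3 - y^5/30 - sqrt(2)*y^4/24


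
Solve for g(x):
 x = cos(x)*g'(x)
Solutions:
 g(x) = C1 + Integral(x/cos(x), x)


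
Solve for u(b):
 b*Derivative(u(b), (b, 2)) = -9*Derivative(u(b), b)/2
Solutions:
 u(b) = C1 + C2/b^(7/2)


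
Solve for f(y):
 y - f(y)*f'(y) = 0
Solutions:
 f(y) = -sqrt(C1 + y^2)
 f(y) = sqrt(C1 + y^2)


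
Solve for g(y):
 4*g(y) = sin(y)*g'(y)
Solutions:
 g(y) = C1*(cos(y)^2 - 2*cos(y) + 1)/(cos(y)^2 + 2*cos(y) + 1)


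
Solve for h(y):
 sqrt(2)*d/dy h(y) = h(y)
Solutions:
 h(y) = C1*exp(sqrt(2)*y/2)


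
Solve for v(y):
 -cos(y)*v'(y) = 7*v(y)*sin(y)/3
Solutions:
 v(y) = C1*cos(y)^(7/3)


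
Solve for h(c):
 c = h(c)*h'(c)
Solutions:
 h(c) = -sqrt(C1 + c^2)
 h(c) = sqrt(C1 + c^2)


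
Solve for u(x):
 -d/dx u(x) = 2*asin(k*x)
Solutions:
 u(x) = C1 - 2*Piecewise((x*asin(k*x) + sqrt(-k^2*x^2 + 1)/k, Ne(k, 0)), (0, True))


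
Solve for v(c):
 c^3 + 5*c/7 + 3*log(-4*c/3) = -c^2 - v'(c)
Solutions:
 v(c) = C1 - c^4/4 - c^3/3 - 5*c^2/14 - 3*c*log(-c) + 3*c*(-2*log(2) + 1 + log(3))


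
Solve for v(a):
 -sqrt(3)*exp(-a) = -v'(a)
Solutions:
 v(a) = C1 - sqrt(3)*exp(-a)


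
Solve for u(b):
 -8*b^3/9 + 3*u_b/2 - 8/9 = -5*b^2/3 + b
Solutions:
 u(b) = C1 + 4*b^4/27 - 10*b^3/27 + b^2/3 + 16*b/27


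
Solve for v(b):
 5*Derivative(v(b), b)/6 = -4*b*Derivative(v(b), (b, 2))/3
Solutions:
 v(b) = C1 + C2*b^(3/8)


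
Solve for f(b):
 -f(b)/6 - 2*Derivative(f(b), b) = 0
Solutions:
 f(b) = C1*exp(-b/12)


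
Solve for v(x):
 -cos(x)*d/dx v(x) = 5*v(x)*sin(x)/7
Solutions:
 v(x) = C1*cos(x)^(5/7)


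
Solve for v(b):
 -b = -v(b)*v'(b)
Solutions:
 v(b) = -sqrt(C1 + b^2)
 v(b) = sqrt(C1 + b^2)


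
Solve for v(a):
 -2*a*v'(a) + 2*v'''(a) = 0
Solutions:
 v(a) = C1 + Integral(C2*airyai(a) + C3*airybi(a), a)


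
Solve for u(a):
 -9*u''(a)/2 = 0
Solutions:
 u(a) = C1 + C2*a


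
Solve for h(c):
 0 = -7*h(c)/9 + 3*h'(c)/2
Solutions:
 h(c) = C1*exp(14*c/27)


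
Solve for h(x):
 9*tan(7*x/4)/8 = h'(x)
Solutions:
 h(x) = C1 - 9*log(cos(7*x/4))/14


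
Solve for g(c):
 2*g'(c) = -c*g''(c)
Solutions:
 g(c) = C1 + C2/c


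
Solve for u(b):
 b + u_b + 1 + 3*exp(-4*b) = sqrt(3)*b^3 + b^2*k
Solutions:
 u(b) = C1 + sqrt(3)*b^4/4 + b^3*k/3 - b^2/2 - b + 3*exp(-4*b)/4


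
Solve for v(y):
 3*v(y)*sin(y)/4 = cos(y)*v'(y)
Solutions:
 v(y) = C1/cos(y)^(3/4)


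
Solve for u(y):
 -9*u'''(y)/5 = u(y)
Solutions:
 u(y) = C3*exp(-15^(1/3)*y/3) + (C1*sin(3^(5/6)*5^(1/3)*y/6) + C2*cos(3^(5/6)*5^(1/3)*y/6))*exp(15^(1/3)*y/6)


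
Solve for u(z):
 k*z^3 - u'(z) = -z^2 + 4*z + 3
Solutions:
 u(z) = C1 + k*z^4/4 + z^3/3 - 2*z^2 - 3*z


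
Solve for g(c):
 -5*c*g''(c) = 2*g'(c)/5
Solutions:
 g(c) = C1 + C2*c^(23/25)


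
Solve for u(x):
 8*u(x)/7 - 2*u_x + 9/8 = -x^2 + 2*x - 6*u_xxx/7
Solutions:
 u(x) = C1*exp(x) + C2*exp(x*(-3 + sqrt(57))/6) + C3*exp(-x*(3 + sqrt(57))/6) - 7*x^2/8 - 21*x/16 - 105/32


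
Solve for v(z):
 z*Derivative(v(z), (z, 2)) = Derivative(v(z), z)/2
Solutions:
 v(z) = C1 + C2*z^(3/2)


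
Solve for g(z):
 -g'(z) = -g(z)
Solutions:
 g(z) = C1*exp(z)


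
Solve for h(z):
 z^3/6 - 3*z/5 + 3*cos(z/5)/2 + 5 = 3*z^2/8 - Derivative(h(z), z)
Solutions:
 h(z) = C1 - z^4/24 + z^3/8 + 3*z^2/10 - 5*z - 15*sin(z/5)/2


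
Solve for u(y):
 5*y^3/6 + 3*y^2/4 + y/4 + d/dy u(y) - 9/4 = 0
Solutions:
 u(y) = C1 - 5*y^4/24 - y^3/4 - y^2/8 + 9*y/4


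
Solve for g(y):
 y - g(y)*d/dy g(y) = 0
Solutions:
 g(y) = -sqrt(C1 + y^2)
 g(y) = sqrt(C1 + y^2)


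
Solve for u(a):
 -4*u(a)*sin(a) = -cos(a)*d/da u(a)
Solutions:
 u(a) = C1/cos(a)^4


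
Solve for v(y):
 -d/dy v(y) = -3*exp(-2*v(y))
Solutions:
 v(y) = log(-sqrt(C1 + 6*y))
 v(y) = log(C1 + 6*y)/2


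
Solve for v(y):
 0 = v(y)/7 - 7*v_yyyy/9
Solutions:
 v(y) = C1*exp(-sqrt(21)*y/7) + C2*exp(sqrt(21)*y/7) + C3*sin(sqrt(21)*y/7) + C4*cos(sqrt(21)*y/7)


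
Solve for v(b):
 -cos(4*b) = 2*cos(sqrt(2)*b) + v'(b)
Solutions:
 v(b) = C1 - sin(4*b)/4 - sqrt(2)*sin(sqrt(2)*b)


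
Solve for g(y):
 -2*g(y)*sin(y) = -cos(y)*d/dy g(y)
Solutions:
 g(y) = C1/cos(y)^2


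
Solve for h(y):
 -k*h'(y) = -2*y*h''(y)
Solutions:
 h(y) = C1 + y^(re(k)/2 + 1)*(C2*sin(log(y)*Abs(im(k))/2) + C3*cos(log(y)*im(k)/2))


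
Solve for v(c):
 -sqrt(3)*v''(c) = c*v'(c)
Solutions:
 v(c) = C1 + C2*erf(sqrt(2)*3^(3/4)*c/6)


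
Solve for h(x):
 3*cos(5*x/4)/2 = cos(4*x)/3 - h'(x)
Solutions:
 h(x) = C1 - 6*sin(5*x/4)/5 + sin(4*x)/12


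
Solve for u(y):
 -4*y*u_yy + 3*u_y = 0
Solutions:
 u(y) = C1 + C2*y^(7/4)


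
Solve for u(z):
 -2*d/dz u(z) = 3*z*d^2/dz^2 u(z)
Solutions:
 u(z) = C1 + C2*z^(1/3)


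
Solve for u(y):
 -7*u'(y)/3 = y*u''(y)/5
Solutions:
 u(y) = C1 + C2/y^(32/3)


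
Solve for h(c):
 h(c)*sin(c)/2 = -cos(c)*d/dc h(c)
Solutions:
 h(c) = C1*sqrt(cos(c))


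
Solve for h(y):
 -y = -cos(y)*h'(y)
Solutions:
 h(y) = C1 + Integral(y/cos(y), y)


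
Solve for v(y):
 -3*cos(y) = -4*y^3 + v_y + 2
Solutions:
 v(y) = C1 + y^4 - 2*y - 3*sin(y)


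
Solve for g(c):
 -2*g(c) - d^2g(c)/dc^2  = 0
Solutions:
 g(c) = C1*sin(sqrt(2)*c) + C2*cos(sqrt(2)*c)


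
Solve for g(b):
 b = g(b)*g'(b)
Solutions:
 g(b) = -sqrt(C1 + b^2)
 g(b) = sqrt(C1 + b^2)


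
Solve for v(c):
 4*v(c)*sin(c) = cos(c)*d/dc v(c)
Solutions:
 v(c) = C1/cos(c)^4


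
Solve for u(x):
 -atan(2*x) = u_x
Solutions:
 u(x) = C1 - x*atan(2*x) + log(4*x^2 + 1)/4


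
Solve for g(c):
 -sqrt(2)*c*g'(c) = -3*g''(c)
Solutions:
 g(c) = C1 + C2*erfi(2^(3/4)*sqrt(3)*c/6)


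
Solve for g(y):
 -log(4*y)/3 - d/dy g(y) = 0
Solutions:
 g(y) = C1 - y*log(y)/3 - 2*y*log(2)/3 + y/3


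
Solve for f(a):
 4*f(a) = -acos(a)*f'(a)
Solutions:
 f(a) = C1*exp(-4*Integral(1/acos(a), a))


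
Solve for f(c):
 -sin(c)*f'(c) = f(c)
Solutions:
 f(c) = C1*sqrt(cos(c) + 1)/sqrt(cos(c) - 1)


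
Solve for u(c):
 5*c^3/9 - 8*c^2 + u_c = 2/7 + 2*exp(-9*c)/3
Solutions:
 u(c) = C1 - 5*c^4/36 + 8*c^3/3 + 2*c/7 - 2*exp(-9*c)/27


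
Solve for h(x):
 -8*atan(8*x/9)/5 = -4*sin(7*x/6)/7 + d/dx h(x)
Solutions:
 h(x) = C1 - 8*x*atan(8*x/9)/5 + 9*log(64*x^2 + 81)/10 - 24*cos(7*x/6)/49


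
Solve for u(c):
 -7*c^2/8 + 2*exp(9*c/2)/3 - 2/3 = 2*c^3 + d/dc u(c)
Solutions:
 u(c) = C1 - c^4/2 - 7*c^3/24 - 2*c/3 + 4*exp(9*c/2)/27


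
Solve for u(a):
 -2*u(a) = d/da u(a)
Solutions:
 u(a) = C1*exp(-2*a)


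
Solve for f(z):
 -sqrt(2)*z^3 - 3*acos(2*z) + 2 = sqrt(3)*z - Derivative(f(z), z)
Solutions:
 f(z) = C1 + sqrt(2)*z^4/4 + sqrt(3)*z^2/2 + 3*z*acos(2*z) - 2*z - 3*sqrt(1 - 4*z^2)/2


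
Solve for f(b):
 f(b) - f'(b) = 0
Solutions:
 f(b) = C1*exp(b)


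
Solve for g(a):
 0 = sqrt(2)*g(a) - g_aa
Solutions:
 g(a) = C1*exp(-2^(1/4)*a) + C2*exp(2^(1/4)*a)


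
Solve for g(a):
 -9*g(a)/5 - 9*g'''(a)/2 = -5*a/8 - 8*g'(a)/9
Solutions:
 g(a) = C1*exp(a*(80*45^(1/3)/(sqrt(42739521) + 6561)^(1/3) + 75^(1/3)*(sqrt(42739521) + 6561)^(1/3))/270)*sin(3^(1/6)*5^(1/3)*a*(-3^(2/3)*5^(1/3)*(sqrt(42739521) + 6561)^(1/3) + 240/(sqrt(42739521) + 6561)^(1/3))/270) + C2*exp(a*(80*45^(1/3)/(sqrt(42739521) + 6561)^(1/3) + 75^(1/3)*(sqrt(42739521) + 6561)^(1/3))/270)*cos(3^(1/6)*5^(1/3)*a*(-3^(2/3)*5^(1/3)*(sqrt(42739521) + 6561)^(1/3) + 240/(sqrt(42739521) + 6561)^(1/3))/270) + C3*exp(-a*(80*45^(1/3)/(sqrt(42739521) + 6561)^(1/3) + 75^(1/3)*(sqrt(42739521) + 6561)^(1/3))/135) + 25*a/72 + 125/729


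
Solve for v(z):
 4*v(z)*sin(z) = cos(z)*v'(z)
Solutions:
 v(z) = C1/cos(z)^4


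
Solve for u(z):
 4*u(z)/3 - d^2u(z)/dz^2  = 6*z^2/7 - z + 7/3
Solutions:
 u(z) = C1*exp(-2*sqrt(3)*z/3) + C2*exp(2*sqrt(3)*z/3) + 9*z^2/14 - 3*z/4 + 19/7


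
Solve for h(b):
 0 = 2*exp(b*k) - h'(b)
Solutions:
 h(b) = C1 + 2*exp(b*k)/k


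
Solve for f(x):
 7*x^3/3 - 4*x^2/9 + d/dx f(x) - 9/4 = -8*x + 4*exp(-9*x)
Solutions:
 f(x) = C1 - 7*x^4/12 + 4*x^3/27 - 4*x^2 + 9*x/4 - 4*exp(-9*x)/9


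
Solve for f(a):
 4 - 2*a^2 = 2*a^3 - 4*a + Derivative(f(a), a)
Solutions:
 f(a) = C1 - a^4/2 - 2*a^3/3 + 2*a^2 + 4*a


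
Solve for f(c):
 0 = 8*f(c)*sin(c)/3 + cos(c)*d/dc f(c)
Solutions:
 f(c) = C1*cos(c)^(8/3)


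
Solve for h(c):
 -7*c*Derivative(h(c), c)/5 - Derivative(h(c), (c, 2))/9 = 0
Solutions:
 h(c) = C1 + C2*erf(3*sqrt(70)*c/10)


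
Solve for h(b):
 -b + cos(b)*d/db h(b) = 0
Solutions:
 h(b) = C1 + Integral(b/cos(b), b)


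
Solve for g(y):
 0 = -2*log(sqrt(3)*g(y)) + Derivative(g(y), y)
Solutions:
 -Integral(1/(2*log(_y) + log(3)), (_y, g(y))) = C1 - y


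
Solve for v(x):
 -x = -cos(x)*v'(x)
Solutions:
 v(x) = C1 + Integral(x/cos(x), x)


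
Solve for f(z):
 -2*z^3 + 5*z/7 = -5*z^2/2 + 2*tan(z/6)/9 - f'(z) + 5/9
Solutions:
 f(z) = C1 + z^4/2 - 5*z^3/6 - 5*z^2/14 + 5*z/9 - 4*log(cos(z/6))/3


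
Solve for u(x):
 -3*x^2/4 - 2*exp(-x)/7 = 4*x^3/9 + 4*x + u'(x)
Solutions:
 u(x) = C1 - x^4/9 - x^3/4 - 2*x^2 + 2*exp(-x)/7


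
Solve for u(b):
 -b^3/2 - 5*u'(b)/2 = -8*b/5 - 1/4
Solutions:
 u(b) = C1 - b^4/20 + 8*b^2/25 + b/10


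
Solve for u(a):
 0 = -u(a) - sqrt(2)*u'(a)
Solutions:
 u(a) = C1*exp(-sqrt(2)*a/2)


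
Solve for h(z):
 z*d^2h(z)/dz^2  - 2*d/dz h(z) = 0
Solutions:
 h(z) = C1 + C2*z^3


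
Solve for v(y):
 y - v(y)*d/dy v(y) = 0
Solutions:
 v(y) = -sqrt(C1 + y^2)
 v(y) = sqrt(C1 + y^2)


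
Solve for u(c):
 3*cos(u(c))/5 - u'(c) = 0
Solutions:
 -3*c/5 - log(sin(u(c)) - 1)/2 + log(sin(u(c)) + 1)/2 = C1


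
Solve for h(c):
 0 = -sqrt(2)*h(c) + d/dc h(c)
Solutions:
 h(c) = C1*exp(sqrt(2)*c)


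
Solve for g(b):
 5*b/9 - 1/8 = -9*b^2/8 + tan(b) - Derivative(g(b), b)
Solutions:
 g(b) = C1 - 3*b^3/8 - 5*b^2/18 + b/8 - log(cos(b))


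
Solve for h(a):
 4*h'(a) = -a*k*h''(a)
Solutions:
 h(a) = C1 + a^(((re(k) - 4)*re(k) + im(k)^2)/(re(k)^2 + im(k)^2))*(C2*sin(4*log(a)*Abs(im(k))/(re(k)^2 + im(k)^2)) + C3*cos(4*log(a)*im(k)/(re(k)^2 + im(k)^2)))


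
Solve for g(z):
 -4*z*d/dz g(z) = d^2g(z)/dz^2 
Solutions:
 g(z) = C1 + C2*erf(sqrt(2)*z)


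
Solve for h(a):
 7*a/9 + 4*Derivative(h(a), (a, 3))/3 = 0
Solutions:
 h(a) = C1 + C2*a + C3*a^2 - 7*a^4/288


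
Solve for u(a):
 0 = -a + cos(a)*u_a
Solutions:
 u(a) = C1 + Integral(a/cos(a), a)


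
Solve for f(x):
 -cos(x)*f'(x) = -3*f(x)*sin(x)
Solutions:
 f(x) = C1/cos(x)^3


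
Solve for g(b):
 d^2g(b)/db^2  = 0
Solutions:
 g(b) = C1 + C2*b


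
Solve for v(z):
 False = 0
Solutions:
 v(z) = C1 + 2*z*acos(-2*z) + zoo*z + sqrt(1 - 4*z^2)


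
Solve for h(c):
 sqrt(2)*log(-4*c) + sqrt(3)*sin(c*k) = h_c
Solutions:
 h(c) = C1 + sqrt(2)*c*(log(-c) - 1) + 2*sqrt(2)*c*log(2) + sqrt(3)*Piecewise((-cos(c*k)/k, Ne(k, 0)), (0, True))


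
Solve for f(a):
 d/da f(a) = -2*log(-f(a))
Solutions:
 -li(-f(a)) = C1 - 2*a


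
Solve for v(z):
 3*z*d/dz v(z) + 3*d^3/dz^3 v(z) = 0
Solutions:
 v(z) = C1 + Integral(C2*airyai(-z) + C3*airybi(-z), z)


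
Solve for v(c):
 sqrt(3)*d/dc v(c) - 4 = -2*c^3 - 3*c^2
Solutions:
 v(c) = C1 - sqrt(3)*c^4/6 - sqrt(3)*c^3/3 + 4*sqrt(3)*c/3


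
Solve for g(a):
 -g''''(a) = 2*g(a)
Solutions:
 g(a) = (C1*sin(2^(3/4)*a/2) + C2*cos(2^(3/4)*a/2))*exp(-2^(3/4)*a/2) + (C3*sin(2^(3/4)*a/2) + C4*cos(2^(3/4)*a/2))*exp(2^(3/4)*a/2)


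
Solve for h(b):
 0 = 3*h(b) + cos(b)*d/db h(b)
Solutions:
 h(b) = C1*(sin(b) - 1)^(3/2)/(sin(b) + 1)^(3/2)


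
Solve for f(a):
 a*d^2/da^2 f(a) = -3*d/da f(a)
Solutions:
 f(a) = C1 + C2/a^2


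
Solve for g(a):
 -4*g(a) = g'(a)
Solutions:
 g(a) = C1*exp(-4*a)


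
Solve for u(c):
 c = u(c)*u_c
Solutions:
 u(c) = -sqrt(C1 + c^2)
 u(c) = sqrt(C1 + c^2)


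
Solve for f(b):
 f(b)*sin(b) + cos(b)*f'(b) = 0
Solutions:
 f(b) = C1*cos(b)


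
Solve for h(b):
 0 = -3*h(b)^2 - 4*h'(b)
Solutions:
 h(b) = 4/(C1 + 3*b)


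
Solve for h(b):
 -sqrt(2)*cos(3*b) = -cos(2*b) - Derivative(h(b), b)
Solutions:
 h(b) = C1 - sin(2*b)/2 + sqrt(2)*sin(3*b)/3


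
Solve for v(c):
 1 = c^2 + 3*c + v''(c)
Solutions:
 v(c) = C1 + C2*c - c^4/12 - c^3/2 + c^2/2


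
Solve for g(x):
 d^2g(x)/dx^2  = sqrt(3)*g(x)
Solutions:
 g(x) = C1*exp(-3^(1/4)*x) + C2*exp(3^(1/4)*x)


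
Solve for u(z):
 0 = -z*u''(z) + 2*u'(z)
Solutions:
 u(z) = C1 + C2*z^3


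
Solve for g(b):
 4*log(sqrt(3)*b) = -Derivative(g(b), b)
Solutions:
 g(b) = C1 - 4*b*log(b) - b*log(9) + 4*b


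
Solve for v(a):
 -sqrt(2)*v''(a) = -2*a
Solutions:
 v(a) = C1 + C2*a + sqrt(2)*a^3/6


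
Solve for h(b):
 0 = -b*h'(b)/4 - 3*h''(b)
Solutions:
 h(b) = C1 + C2*erf(sqrt(6)*b/12)


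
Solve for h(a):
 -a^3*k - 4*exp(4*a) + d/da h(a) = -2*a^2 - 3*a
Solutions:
 h(a) = C1 + a^4*k/4 - 2*a^3/3 - 3*a^2/2 + exp(4*a)


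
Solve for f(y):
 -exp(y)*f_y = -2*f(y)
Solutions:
 f(y) = C1*exp(-2*exp(-y))


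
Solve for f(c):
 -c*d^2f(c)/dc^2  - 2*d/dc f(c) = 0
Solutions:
 f(c) = C1 + C2/c


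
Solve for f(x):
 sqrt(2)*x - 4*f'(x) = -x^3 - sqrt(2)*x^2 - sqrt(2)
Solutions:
 f(x) = C1 + x^4/16 + sqrt(2)*x^3/12 + sqrt(2)*x^2/8 + sqrt(2)*x/4


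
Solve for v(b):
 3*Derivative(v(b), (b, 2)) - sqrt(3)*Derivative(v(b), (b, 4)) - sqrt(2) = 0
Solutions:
 v(b) = C1 + C2*b + C3*exp(-3^(1/4)*b) + C4*exp(3^(1/4)*b) + sqrt(2)*b^2/6


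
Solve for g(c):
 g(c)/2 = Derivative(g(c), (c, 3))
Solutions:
 g(c) = C3*exp(2^(2/3)*c/2) + (C1*sin(2^(2/3)*sqrt(3)*c/4) + C2*cos(2^(2/3)*sqrt(3)*c/4))*exp(-2^(2/3)*c/4)


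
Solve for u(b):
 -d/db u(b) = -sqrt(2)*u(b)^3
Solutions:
 u(b) = -sqrt(2)*sqrt(-1/(C1 + sqrt(2)*b))/2
 u(b) = sqrt(2)*sqrt(-1/(C1 + sqrt(2)*b))/2


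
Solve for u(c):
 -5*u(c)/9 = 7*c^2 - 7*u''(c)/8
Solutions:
 u(c) = C1*exp(-2*sqrt(70)*c/21) + C2*exp(2*sqrt(70)*c/21) - 63*c^2/5 - 3969/100


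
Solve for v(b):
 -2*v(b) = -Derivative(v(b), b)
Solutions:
 v(b) = C1*exp(2*b)


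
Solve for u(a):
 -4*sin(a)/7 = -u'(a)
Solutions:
 u(a) = C1 - 4*cos(a)/7


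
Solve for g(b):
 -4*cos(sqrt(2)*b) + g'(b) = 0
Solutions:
 g(b) = C1 + 2*sqrt(2)*sin(sqrt(2)*b)


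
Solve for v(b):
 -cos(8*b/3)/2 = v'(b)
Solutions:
 v(b) = C1 - 3*sin(8*b/3)/16


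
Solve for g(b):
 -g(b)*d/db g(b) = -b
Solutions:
 g(b) = -sqrt(C1 + b^2)
 g(b) = sqrt(C1 + b^2)


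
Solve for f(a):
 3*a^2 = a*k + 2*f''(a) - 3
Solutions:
 f(a) = C1 + C2*a + a^4/8 - a^3*k/12 + 3*a^2/4


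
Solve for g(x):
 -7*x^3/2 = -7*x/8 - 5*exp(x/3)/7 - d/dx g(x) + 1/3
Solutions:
 g(x) = C1 + 7*x^4/8 - 7*x^2/16 + x/3 - 15*exp(x/3)/7


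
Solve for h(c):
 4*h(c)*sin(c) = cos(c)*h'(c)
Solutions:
 h(c) = C1/cos(c)^4


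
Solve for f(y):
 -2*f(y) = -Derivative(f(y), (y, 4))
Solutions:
 f(y) = C1*exp(-2^(1/4)*y) + C2*exp(2^(1/4)*y) + C3*sin(2^(1/4)*y) + C4*cos(2^(1/4)*y)


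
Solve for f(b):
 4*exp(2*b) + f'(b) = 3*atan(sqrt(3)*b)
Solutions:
 f(b) = C1 + 3*b*atan(sqrt(3)*b) - 2*exp(2*b) - sqrt(3)*log(3*b^2 + 1)/2


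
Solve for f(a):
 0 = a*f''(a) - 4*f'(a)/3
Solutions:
 f(a) = C1 + C2*a^(7/3)


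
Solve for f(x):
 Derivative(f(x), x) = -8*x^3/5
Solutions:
 f(x) = C1 - 2*x^4/5


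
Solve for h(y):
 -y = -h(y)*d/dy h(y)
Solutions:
 h(y) = -sqrt(C1 + y^2)
 h(y) = sqrt(C1 + y^2)


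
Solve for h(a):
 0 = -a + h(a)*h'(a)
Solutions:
 h(a) = -sqrt(C1 + a^2)
 h(a) = sqrt(C1 + a^2)


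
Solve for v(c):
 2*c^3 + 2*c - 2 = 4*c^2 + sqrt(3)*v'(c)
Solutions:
 v(c) = C1 + sqrt(3)*c^4/6 - 4*sqrt(3)*c^3/9 + sqrt(3)*c^2/3 - 2*sqrt(3)*c/3


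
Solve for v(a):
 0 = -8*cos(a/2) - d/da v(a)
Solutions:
 v(a) = C1 - 16*sin(a/2)


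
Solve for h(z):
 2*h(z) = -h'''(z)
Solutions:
 h(z) = C3*exp(-2^(1/3)*z) + (C1*sin(2^(1/3)*sqrt(3)*z/2) + C2*cos(2^(1/3)*sqrt(3)*z/2))*exp(2^(1/3)*z/2)


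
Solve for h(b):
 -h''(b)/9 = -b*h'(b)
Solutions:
 h(b) = C1 + C2*erfi(3*sqrt(2)*b/2)


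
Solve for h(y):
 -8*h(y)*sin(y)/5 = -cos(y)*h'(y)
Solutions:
 h(y) = C1/cos(y)^(8/5)


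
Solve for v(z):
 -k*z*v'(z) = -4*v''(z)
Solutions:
 v(z) = Piecewise((-sqrt(2)*sqrt(pi)*C1*erf(sqrt(2)*z*sqrt(-k)/4)/sqrt(-k) - C2, (k > 0) | (k < 0)), (-C1*z - C2, True))


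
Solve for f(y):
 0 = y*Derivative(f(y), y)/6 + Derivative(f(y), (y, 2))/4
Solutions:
 f(y) = C1 + C2*erf(sqrt(3)*y/3)


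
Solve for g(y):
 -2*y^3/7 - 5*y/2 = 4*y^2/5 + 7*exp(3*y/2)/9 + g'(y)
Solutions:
 g(y) = C1 - y^4/14 - 4*y^3/15 - 5*y^2/4 - 14*exp(3*y/2)/27


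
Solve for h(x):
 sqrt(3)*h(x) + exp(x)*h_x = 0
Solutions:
 h(x) = C1*exp(sqrt(3)*exp(-x))


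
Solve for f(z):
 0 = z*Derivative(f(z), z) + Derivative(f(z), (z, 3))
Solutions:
 f(z) = C1 + Integral(C2*airyai(-z) + C3*airybi(-z), z)


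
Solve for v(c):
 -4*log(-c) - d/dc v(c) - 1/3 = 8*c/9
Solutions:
 v(c) = C1 - 4*c^2/9 - 4*c*log(-c) + 11*c/3


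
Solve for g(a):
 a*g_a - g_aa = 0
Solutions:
 g(a) = C1 + C2*erfi(sqrt(2)*a/2)


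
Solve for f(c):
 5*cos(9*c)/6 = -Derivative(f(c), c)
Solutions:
 f(c) = C1 - 5*sin(9*c)/54


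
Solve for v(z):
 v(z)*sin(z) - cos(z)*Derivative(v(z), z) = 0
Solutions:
 v(z) = C1/cos(z)


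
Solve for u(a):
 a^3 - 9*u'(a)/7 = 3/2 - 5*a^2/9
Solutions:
 u(a) = C1 + 7*a^4/36 + 35*a^3/243 - 7*a/6


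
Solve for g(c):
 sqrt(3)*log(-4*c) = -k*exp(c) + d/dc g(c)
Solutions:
 g(c) = C1 + sqrt(3)*c*log(-c) + sqrt(3)*c*(-1 + 2*log(2)) + k*exp(c)


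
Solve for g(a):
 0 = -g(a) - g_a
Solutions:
 g(a) = C1*exp(-a)


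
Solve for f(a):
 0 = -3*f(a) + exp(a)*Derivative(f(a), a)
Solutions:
 f(a) = C1*exp(-3*exp(-a))


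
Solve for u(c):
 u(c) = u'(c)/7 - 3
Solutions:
 u(c) = C1*exp(7*c) - 3


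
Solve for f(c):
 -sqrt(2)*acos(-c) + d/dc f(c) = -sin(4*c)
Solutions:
 f(c) = C1 + sqrt(2)*(c*acos(-c) + sqrt(1 - c^2)) + cos(4*c)/4


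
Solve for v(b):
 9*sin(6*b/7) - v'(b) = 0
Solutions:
 v(b) = C1 - 21*cos(6*b/7)/2


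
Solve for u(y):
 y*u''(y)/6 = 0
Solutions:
 u(y) = C1 + C2*y


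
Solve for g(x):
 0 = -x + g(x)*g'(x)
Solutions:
 g(x) = -sqrt(C1 + x^2)
 g(x) = sqrt(C1 + x^2)


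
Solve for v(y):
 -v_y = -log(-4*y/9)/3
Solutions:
 v(y) = C1 + y*log(-y)/3 + y*(-2*log(3) - 1 + 2*log(2))/3


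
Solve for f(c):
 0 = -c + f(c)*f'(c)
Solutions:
 f(c) = -sqrt(C1 + c^2)
 f(c) = sqrt(C1 + c^2)


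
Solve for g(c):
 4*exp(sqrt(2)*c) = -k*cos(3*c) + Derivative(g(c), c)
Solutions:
 g(c) = C1 + k*sin(3*c)/3 + 2*sqrt(2)*exp(sqrt(2)*c)


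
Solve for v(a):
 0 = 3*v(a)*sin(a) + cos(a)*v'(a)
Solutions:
 v(a) = C1*cos(a)^3


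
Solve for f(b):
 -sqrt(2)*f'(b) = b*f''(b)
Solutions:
 f(b) = C1 + C2*b^(1 - sqrt(2))


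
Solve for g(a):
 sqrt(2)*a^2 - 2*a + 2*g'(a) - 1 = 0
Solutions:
 g(a) = C1 - sqrt(2)*a^3/6 + a^2/2 + a/2


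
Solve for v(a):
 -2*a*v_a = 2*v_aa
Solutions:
 v(a) = C1 + C2*erf(sqrt(2)*a/2)


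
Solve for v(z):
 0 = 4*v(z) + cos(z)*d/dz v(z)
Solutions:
 v(z) = C1*(sin(z)^2 - 2*sin(z) + 1)/(sin(z)^2 + 2*sin(z) + 1)


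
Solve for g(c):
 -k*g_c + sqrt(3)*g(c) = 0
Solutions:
 g(c) = C1*exp(sqrt(3)*c/k)


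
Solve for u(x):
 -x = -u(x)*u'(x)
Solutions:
 u(x) = -sqrt(C1 + x^2)
 u(x) = sqrt(C1 + x^2)


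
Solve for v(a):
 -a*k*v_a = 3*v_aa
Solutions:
 v(a) = Piecewise((-sqrt(6)*sqrt(pi)*C1*erf(sqrt(6)*a*sqrt(k)/6)/(2*sqrt(k)) - C2, (k > 0) | (k < 0)), (-C1*a - C2, True))


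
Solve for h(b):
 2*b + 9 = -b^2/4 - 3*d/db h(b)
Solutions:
 h(b) = C1 - b^3/36 - b^2/3 - 3*b


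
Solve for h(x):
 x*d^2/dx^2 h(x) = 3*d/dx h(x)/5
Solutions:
 h(x) = C1 + C2*x^(8/5)


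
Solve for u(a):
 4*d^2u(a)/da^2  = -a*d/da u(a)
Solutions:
 u(a) = C1 + C2*erf(sqrt(2)*a/4)


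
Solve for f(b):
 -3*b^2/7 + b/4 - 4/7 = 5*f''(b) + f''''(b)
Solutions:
 f(b) = C1 + C2*b + C3*sin(sqrt(5)*b) + C4*cos(sqrt(5)*b) - b^4/140 + b^3/120 - b^2/25


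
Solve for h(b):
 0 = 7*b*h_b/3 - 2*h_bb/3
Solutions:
 h(b) = C1 + C2*erfi(sqrt(7)*b/2)


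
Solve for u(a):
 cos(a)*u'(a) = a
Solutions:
 u(a) = C1 + Integral(a/cos(a), a)


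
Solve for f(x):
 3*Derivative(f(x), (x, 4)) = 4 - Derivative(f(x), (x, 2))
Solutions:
 f(x) = C1 + C2*x + C3*sin(sqrt(3)*x/3) + C4*cos(sqrt(3)*x/3) + 2*x^2


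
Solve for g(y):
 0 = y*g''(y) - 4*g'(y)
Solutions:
 g(y) = C1 + C2*y^5


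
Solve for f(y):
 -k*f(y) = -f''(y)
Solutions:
 f(y) = C1*exp(-sqrt(k)*y) + C2*exp(sqrt(k)*y)


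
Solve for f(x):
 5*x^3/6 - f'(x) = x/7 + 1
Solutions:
 f(x) = C1 + 5*x^4/24 - x^2/14 - x


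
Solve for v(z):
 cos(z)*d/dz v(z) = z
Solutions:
 v(z) = C1 + Integral(z/cos(z), z)


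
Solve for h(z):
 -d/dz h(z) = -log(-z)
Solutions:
 h(z) = C1 + z*log(-z) - z


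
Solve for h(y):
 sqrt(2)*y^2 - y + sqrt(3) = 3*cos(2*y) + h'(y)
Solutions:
 h(y) = C1 + sqrt(2)*y^3/3 - y^2/2 + sqrt(3)*y - 3*sin(2*y)/2


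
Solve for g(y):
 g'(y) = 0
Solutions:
 g(y) = C1


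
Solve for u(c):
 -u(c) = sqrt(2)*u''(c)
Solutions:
 u(c) = C1*sin(2^(3/4)*c/2) + C2*cos(2^(3/4)*c/2)


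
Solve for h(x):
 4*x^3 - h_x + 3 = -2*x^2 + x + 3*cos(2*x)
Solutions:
 h(x) = C1 + x^4 + 2*x^3/3 - x^2/2 + 3*x - 3*sin(x)*cos(x)


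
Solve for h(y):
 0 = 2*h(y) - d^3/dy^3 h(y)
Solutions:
 h(y) = C3*exp(2^(1/3)*y) + (C1*sin(2^(1/3)*sqrt(3)*y/2) + C2*cos(2^(1/3)*sqrt(3)*y/2))*exp(-2^(1/3)*y/2)


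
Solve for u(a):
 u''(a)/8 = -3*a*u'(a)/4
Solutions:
 u(a) = C1 + C2*erf(sqrt(3)*a)


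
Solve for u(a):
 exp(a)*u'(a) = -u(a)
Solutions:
 u(a) = C1*exp(exp(-a))


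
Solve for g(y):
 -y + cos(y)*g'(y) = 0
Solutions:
 g(y) = C1 + Integral(y/cos(y), y)


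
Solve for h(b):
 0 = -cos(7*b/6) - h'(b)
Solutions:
 h(b) = C1 - 6*sin(7*b/6)/7


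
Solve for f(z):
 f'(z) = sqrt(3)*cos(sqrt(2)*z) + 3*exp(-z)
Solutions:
 f(z) = C1 + sqrt(6)*sin(sqrt(2)*z)/2 - 3*exp(-z)


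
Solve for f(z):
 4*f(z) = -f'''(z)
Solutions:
 f(z) = C3*exp(-2^(2/3)*z) + (C1*sin(2^(2/3)*sqrt(3)*z/2) + C2*cos(2^(2/3)*sqrt(3)*z/2))*exp(2^(2/3)*z/2)


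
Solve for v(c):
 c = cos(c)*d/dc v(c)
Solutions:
 v(c) = C1 + Integral(c/cos(c), c)


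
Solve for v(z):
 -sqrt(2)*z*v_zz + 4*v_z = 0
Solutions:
 v(z) = C1 + C2*z^(1 + 2*sqrt(2))


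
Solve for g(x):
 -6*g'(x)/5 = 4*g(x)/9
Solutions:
 g(x) = C1*exp(-10*x/27)


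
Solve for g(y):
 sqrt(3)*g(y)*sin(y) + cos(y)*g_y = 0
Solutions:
 g(y) = C1*cos(y)^(sqrt(3))


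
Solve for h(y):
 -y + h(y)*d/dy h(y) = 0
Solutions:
 h(y) = -sqrt(C1 + y^2)
 h(y) = sqrt(C1 + y^2)


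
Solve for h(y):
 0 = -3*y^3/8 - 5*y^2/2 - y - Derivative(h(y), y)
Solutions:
 h(y) = C1 - 3*y^4/32 - 5*y^3/6 - y^2/2


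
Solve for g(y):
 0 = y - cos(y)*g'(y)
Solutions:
 g(y) = C1 + Integral(y/cos(y), y)


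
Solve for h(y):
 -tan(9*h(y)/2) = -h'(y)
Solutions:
 h(y) = -2*asin(C1*exp(9*y/2))/9 + 2*pi/9
 h(y) = 2*asin(C1*exp(9*y/2))/9


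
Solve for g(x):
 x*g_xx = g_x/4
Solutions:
 g(x) = C1 + C2*x^(5/4)


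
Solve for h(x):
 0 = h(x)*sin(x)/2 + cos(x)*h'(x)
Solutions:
 h(x) = C1*sqrt(cos(x))


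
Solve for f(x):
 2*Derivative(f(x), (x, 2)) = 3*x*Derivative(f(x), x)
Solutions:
 f(x) = C1 + C2*erfi(sqrt(3)*x/2)


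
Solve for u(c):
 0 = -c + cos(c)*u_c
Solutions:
 u(c) = C1 + Integral(c/cos(c), c)


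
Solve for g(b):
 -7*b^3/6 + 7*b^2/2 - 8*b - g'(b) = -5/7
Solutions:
 g(b) = C1 - 7*b^4/24 + 7*b^3/6 - 4*b^2 + 5*b/7


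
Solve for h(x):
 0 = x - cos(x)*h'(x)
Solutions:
 h(x) = C1 + Integral(x/cos(x), x)


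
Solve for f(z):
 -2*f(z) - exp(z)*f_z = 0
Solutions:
 f(z) = C1*exp(2*exp(-z))


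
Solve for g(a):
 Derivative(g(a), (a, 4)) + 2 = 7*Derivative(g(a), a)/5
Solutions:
 g(a) = C1 + C4*exp(5^(2/3)*7^(1/3)*a/5) + 10*a/7 + (C2*sin(sqrt(3)*5^(2/3)*7^(1/3)*a/10) + C3*cos(sqrt(3)*5^(2/3)*7^(1/3)*a/10))*exp(-5^(2/3)*7^(1/3)*a/10)


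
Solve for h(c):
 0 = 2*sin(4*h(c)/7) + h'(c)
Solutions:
 2*c + 7*log(cos(4*h(c)/7) - 1)/8 - 7*log(cos(4*h(c)/7) + 1)/8 = C1


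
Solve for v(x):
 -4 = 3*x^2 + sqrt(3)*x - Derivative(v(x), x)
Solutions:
 v(x) = C1 + x^3 + sqrt(3)*x^2/2 + 4*x


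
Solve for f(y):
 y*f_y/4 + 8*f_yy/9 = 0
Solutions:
 f(y) = C1 + C2*erf(3*y/8)


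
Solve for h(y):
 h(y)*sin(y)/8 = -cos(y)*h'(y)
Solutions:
 h(y) = C1*cos(y)^(1/8)


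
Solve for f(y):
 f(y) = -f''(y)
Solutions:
 f(y) = C1*sin(y) + C2*cos(y)


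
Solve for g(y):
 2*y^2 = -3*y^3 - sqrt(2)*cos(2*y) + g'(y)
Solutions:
 g(y) = C1 + 3*y^4/4 + 2*y^3/3 + sqrt(2)*sin(2*y)/2


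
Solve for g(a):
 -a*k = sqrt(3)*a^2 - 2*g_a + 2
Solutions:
 g(a) = C1 + sqrt(3)*a^3/6 + a^2*k/4 + a


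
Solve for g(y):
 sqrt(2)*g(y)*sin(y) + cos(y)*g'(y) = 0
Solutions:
 g(y) = C1*cos(y)^(sqrt(2))


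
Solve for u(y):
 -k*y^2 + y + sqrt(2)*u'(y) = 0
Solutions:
 u(y) = C1 + sqrt(2)*k*y^3/6 - sqrt(2)*y^2/4


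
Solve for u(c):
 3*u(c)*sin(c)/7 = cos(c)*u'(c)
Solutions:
 u(c) = C1/cos(c)^(3/7)


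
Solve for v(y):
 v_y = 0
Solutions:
 v(y) = C1


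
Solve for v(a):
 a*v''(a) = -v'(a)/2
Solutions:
 v(a) = C1 + C2*sqrt(a)


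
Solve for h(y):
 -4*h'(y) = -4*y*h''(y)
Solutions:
 h(y) = C1 + C2*y^2


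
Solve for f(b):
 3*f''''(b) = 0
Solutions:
 f(b) = C1 + C2*b + C3*b^2 + C4*b^3


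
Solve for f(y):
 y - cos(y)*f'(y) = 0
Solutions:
 f(y) = C1 + Integral(y/cos(y), y)


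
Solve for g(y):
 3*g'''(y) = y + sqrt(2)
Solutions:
 g(y) = C1 + C2*y + C3*y^2 + y^4/72 + sqrt(2)*y^3/18


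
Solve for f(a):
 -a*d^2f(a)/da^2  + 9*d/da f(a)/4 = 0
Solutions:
 f(a) = C1 + C2*a^(13/4)


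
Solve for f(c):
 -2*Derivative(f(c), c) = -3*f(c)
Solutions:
 f(c) = C1*exp(3*c/2)


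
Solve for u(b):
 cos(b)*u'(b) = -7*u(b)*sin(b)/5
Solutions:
 u(b) = C1*cos(b)^(7/5)


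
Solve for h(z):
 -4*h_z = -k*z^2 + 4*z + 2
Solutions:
 h(z) = C1 + k*z^3/12 - z^2/2 - z/2


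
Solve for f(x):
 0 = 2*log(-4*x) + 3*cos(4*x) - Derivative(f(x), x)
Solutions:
 f(x) = C1 + 2*x*log(-x) - 2*x + 4*x*log(2) + 3*sin(4*x)/4


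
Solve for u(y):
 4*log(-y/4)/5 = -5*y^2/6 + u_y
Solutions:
 u(y) = C1 + 5*y^3/18 + 4*y*log(-y)/5 + 4*y*(-2*log(2) - 1)/5


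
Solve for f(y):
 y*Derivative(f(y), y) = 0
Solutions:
 f(y) = C1


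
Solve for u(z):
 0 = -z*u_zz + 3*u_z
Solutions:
 u(z) = C1 + C2*z^4


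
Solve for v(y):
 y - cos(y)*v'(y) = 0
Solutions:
 v(y) = C1 + Integral(y/cos(y), y)


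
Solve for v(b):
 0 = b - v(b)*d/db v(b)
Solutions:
 v(b) = -sqrt(C1 + b^2)
 v(b) = sqrt(C1 + b^2)


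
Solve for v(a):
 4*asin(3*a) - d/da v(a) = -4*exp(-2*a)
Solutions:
 v(a) = C1 + 4*a*asin(3*a) + 4*sqrt(1 - 9*a^2)/3 - 2*exp(-2*a)


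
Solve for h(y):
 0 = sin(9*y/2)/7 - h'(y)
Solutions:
 h(y) = C1 - 2*cos(9*y/2)/63


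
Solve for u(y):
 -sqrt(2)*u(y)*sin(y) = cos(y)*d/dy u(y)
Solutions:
 u(y) = C1*cos(y)^(sqrt(2))


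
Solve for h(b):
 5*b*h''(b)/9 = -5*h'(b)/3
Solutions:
 h(b) = C1 + C2/b^2


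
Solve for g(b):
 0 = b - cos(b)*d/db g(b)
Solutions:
 g(b) = C1 + Integral(b/cos(b), b)


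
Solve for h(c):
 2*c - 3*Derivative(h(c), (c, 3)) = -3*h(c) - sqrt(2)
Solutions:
 h(c) = C3*exp(c) - 2*c/3 + (C1*sin(sqrt(3)*c/2) + C2*cos(sqrt(3)*c/2))*exp(-c/2) - sqrt(2)/3


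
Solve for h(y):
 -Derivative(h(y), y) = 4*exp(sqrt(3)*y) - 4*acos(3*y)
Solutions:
 h(y) = C1 + 4*y*acos(3*y) - 4*sqrt(1 - 9*y^2)/3 - 4*sqrt(3)*exp(sqrt(3)*y)/3


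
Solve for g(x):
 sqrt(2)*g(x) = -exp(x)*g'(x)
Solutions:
 g(x) = C1*exp(sqrt(2)*exp(-x))


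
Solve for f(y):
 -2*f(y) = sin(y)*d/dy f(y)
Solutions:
 f(y) = C1*(cos(y) + 1)/(cos(y) - 1)


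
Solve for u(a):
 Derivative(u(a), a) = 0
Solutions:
 u(a) = C1


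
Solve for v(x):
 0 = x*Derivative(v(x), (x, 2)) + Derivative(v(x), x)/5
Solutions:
 v(x) = C1 + C2*x^(4/5)


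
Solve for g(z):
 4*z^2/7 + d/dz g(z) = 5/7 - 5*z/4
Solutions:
 g(z) = C1 - 4*z^3/21 - 5*z^2/8 + 5*z/7


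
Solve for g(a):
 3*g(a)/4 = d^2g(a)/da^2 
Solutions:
 g(a) = C1*exp(-sqrt(3)*a/2) + C2*exp(sqrt(3)*a/2)


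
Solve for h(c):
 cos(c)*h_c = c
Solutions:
 h(c) = C1 + Integral(c/cos(c), c)


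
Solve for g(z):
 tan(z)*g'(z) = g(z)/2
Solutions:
 g(z) = C1*sqrt(sin(z))


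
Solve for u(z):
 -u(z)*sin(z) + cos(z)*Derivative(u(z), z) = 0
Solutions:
 u(z) = C1/cos(z)


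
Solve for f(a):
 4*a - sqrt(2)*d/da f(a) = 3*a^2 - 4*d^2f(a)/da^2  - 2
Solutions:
 f(a) = C1 + C2*exp(sqrt(2)*a/4) - sqrt(2)*a^3/2 - 6*a^2 + sqrt(2)*a^2 - 23*sqrt(2)*a + 8*a


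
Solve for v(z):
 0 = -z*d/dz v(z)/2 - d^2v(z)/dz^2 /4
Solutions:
 v(z) = C1 + C2*erf(z)


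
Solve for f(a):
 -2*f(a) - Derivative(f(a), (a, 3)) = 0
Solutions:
 f(a) = C3*exp(-2^(1/3)*a) + (C1*sin(2^(1/3)*sqrt(3)*a/2) + C2*cos(2^(1/3)*sqrt(3)*a/2))*exp(2^(1/3)*a/2)


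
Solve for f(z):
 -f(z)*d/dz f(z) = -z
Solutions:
 f(z) = -sqrt(C1 + z^2)
 f(z) = sqrt(C1 + z^2)


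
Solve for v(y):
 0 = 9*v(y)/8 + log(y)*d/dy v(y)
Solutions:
 v(y) = C1*exp(-9*li(y)/8)


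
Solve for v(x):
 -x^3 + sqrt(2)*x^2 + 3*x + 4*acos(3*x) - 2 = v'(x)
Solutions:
 v(x) = C1 - x^4/4 + sqrt(2)*x^3/3 + 3*x^2/2 + 4*x*acos(3*x) - 2*x - 4*sqrt(1 - 9*x^2)/3


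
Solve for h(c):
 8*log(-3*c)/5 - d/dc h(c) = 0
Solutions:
 h(c) = C1 + 8*c*log(-c)/5 + 8*c*(-1 + log(3))/5


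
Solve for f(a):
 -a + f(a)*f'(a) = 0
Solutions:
 f(a) = -sqrt(C1 + a^2)
 f(a) = sqrt(C1 + a^2)


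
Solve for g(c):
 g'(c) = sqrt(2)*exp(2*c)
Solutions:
 g(c) = C1 + sqrt(2)*exp(2*c)/2


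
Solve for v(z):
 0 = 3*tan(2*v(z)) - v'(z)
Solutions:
 v(z) = -asin(C1*exp(6*z))/2 + pi/2
 v(z) = asin(C1*exp(6*z))/2


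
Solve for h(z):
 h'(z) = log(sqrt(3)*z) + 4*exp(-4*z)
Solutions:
 h(z) = C1 + z*log(z) + z*(-1 + log(3)/2) - exp(-4*z)


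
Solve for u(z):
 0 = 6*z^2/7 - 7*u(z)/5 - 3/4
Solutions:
 u(z) = 30*z^2/49 - 15/28


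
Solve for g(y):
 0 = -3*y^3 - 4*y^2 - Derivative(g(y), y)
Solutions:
 g(y) = C1 - 3*y^4/4 - 4*y^3/3


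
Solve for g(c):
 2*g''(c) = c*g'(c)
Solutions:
 g(c) = C1 + C2*erfi(c/2)


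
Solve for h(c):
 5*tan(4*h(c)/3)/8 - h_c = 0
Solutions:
 h(c) = -3*asin(C1*exp(5*c/6))/4 + 3*pi/4
 h(c) = 3*asin(C1*exp(5*c/6))/4


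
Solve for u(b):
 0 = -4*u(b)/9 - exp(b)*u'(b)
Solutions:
 u(b) = C1*exp(4*exp(-b)/9)


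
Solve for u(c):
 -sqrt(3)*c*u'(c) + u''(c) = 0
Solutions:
 u(c) = C1 + C2*erfi(sqrt(2)*3^(1/4)*c/2)


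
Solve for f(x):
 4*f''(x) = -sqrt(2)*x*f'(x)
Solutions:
 f(x) = C1 + C2*erf(2^(3/4)*x/4)


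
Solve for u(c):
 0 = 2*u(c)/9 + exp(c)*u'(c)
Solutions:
 u(c) = C1*exp(2*exp(-c)/9)


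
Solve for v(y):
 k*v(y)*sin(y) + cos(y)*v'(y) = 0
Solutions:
 v(y) = C1*exp(k*log(cos(y)))


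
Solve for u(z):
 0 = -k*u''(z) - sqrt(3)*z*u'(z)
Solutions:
 u(z) = C1 + C2*sqrt(k)*erf(sqrt(2)*3^(1/4)*z*sqrt(1/k)/2)


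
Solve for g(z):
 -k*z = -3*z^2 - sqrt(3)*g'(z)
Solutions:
 g(z) = C1 + sqrt(3)*k*z^2/6 - sqrt(3)*z^3/3


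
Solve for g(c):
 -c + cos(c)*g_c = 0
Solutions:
 g(c) = C1 + Integral(c/cos(c), c)


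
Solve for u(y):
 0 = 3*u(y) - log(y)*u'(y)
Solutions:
 u(y) = C1*exp(3*li(y))


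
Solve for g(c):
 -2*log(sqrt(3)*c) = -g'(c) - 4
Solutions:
 g(c) = C1 + 2*c*log(c) - 6*c + c*log(3)


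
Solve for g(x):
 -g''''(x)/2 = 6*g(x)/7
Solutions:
 g(x) = (C1*sin(3^(1/4)*7^(3/4)*x/7) + C2*cos(3^(1/4)*7^(3/4)*x/7))*exp(-3^(1/4)*7^(3/4)*x/7) + (C3*sin(3^(1/4)*7^(3/4)*x/7) + C4*cos(3^(1/4)*7^(3/4)*x/7))*exp(3^(1/4)*7^(3/4)*x/7)


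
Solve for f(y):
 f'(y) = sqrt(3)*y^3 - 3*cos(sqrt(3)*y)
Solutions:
 f(y) = C1 + sqrt(3)*y^4/4 - sqrt(3)*sin(sqrt(3)*y)


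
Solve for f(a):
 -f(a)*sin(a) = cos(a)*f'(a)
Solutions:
 f(a) = C1*cos(a)


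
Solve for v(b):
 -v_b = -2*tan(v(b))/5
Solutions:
 v(b) = pi - asin(C1*exp(2*b/5))
 v(b) = asin(C1*exp(2*b/5))


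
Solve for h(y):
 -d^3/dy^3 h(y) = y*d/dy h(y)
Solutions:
 h(y) = C1 + Integral(C2*airyai(-y) + C3*airybi(-y), y)


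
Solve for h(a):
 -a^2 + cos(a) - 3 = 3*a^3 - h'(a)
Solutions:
 h(a) = C1 + 3*a^4/4 + a^3/3 + 3*a - sin(a)


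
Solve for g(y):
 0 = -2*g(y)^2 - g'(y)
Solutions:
 g(y) = 1/(C1 + 2*y)


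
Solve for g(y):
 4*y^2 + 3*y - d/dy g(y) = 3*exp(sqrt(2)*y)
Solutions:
 g(y) = C1 + 4*y^3/3 + 3*y^2/2 - 3*sqrt(2)*exp(sqrt(2)*y)/2


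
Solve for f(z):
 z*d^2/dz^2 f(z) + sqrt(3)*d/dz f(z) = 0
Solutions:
 f(z) = C1 + C2*z^(1 - sqrt(3))


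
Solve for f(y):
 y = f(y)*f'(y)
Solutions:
 f(y) = -sqrt(C1 + y^2)
 f(y) = sqrt(C1 + y^2)


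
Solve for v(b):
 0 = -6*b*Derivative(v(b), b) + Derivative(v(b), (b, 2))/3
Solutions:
 v(b) = C1 + C2*erfi(3*b)


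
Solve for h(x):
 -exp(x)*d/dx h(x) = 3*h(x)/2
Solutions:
 h(x) = C1*exp(3*exp(-x)/2)


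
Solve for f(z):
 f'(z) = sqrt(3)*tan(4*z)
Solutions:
 f(z) = C1 - sqrt(3)*log(cos(4*z))/4


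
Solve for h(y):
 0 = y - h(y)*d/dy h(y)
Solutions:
 h(y) = -sqrt(C1 + y^2)
 h(y) = sqrt(C1 + y^2)


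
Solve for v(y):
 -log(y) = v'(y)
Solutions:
 v(y) = C1 - y*log(y) + y


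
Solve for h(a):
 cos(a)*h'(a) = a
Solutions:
 h(a) = C1 + Integral(a/cos(a), a)


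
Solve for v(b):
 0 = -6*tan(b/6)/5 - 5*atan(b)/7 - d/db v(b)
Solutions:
 v(b) = C1 - 5*b*atan(b)/7 + 5*log(b^2 + 1)/14 + 36*log(cos(b/6))/5


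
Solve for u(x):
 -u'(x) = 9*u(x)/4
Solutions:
 u(x) = C1*exp(-9*x/4)


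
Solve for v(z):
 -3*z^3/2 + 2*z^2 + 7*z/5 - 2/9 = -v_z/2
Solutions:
 v(z) = C1 + 3*z^4/4 - 4*z^3/3 - 7*z^2/5 + 4*z/9


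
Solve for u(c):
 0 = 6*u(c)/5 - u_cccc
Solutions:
 u(c) = C1*exp(-5^(3/4)*6^(1/4)*c/5) + C2*exp(5^(3/4)*6^(1/4)*c/5) + C3*sin(5^(3/4)*6^(1/4)*c/5) + C4*cos(5^(3/4)*6^(1/4)*c/5)


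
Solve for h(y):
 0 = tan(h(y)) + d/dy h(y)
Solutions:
 h(y) = pi - asin(C1*exp(-y))
 h(y) = asin(C1*exp(-y))


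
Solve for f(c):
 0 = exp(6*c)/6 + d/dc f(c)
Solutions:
 f(c) = C1 - exp(6*c)/36


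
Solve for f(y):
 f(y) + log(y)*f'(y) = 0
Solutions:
 f(y) = C1*exp(-li(y))


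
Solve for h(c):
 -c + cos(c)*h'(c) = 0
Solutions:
 h(c) = C1 + Integral(c/cos(c), c)


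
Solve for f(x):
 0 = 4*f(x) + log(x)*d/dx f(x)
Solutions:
 f(x) = C1*exp(-4*li(x))


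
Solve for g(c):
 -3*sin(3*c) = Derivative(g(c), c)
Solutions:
 g(c) = C1 + cos(3*c)


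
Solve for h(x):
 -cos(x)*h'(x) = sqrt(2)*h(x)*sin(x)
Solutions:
 h(x) = C1*cos(x)^(sqrt(2))


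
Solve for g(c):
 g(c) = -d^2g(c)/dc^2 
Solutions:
 g(c) = C1*sin(c) + C2*cos(c)


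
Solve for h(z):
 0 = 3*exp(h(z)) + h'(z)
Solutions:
 h(z) = log(1/(C1 + 3*z))


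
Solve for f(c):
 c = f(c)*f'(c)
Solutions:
 f(c) = -sqrt(C1 + c^2)
 f(c) = sqrt(C1 + c^2)


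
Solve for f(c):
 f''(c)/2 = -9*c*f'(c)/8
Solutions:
 f(c) = C1 + C2*erf(3*sqrt(2)*c/4)


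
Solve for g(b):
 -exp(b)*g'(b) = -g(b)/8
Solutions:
 g(b) = C1*exp(-exp(-b)/8)


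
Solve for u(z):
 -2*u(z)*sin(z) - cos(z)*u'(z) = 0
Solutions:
 u(z) = C1*cos(z)^2


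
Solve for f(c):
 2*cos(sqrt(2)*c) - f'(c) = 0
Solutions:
 f(c) = C1 + sqrt(2)*sin(sqrt(2)*c)


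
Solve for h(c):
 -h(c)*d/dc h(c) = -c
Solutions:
 h(c) = -sqrt(C1 + c^2)
 h(c) = sqrt(C1 + c^2)


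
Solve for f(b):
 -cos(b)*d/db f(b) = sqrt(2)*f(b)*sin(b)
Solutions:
 f(b) = C1*cos(b)^(sqrt(2))


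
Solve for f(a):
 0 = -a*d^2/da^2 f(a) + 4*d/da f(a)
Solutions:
 f(a) = C1 + C2*a^5


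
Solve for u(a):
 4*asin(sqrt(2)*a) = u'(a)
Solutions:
 u(a) = C1 + 4*a*asin(sqrt(2)*a) + 2*sqrt(2)*sqrt(1 - 2*a^2)


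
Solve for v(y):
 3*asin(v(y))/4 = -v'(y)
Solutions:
 Integral(1/asin(_y), (_y, v(y))) = C1 - 3*y/4


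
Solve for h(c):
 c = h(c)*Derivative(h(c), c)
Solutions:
 h(c) = -sqrt(C1 + c^2)
 h(c) = sqrt(C1 + c^2)


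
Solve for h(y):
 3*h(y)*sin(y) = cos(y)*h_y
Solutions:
 h(y) = C1/cos(y)^3


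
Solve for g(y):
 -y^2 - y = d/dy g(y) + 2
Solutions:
 g(y) = C1 - y^3/3 - y^2/2 - 2*y
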